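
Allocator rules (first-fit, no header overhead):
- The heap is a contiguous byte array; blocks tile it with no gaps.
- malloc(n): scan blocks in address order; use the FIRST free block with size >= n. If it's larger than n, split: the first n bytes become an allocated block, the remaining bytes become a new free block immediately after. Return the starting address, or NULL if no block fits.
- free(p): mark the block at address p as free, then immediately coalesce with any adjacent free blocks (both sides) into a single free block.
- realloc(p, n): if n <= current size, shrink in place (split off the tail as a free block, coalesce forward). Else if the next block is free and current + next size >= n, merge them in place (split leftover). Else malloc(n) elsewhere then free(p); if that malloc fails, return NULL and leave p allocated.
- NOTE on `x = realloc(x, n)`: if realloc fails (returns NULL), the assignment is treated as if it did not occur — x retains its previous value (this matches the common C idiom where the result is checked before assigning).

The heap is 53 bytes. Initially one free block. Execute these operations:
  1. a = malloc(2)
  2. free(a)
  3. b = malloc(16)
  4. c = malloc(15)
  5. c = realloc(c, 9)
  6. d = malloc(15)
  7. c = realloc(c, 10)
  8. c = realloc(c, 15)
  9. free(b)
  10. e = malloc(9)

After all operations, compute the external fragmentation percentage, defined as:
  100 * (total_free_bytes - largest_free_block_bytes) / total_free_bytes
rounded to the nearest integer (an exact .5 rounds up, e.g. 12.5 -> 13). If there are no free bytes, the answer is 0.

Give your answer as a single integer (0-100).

Op 1: a = malloc(2) -> a = 0; heap: [0-1 ALLOC][2-52 FREE]
Op 2: free(a) -> (freed a); heap: [0-52 FREE]
Op 3: b = malloc(16) -> b = 0; heap: [0-15 ALLOC][16-52 FREE]
Op 4: c = malloc(15) -> c = 16; heap: [0-15 ALLOC][16-30 ALLOC][31-52 FREE]
Op 5: c = realloc(c, 9) -> c = 16; heap: [0-15 ALLOC][16-24 ALLOC][25-52 FREE]
Op 6: d = malloc(15) -> d = 25; heap: [0-15 ALLOC][16-24 ALLOC][25-39 ALLOC][40-52 FREE]
Op 7: c = realloc(c, 10) -> c = 40; heap: [0-15 ALLOC][16-24 FREE][25-39 ALLOC][40-49 ALLOC][50-52 FREE]
Op 8: c = realloc(c, 15) -> NULL (c unchanged); heap: [0-15 ALLOC][16-24 FREE][25-39 ALLOC][40-49 ALLOC][50-52 FREE]
Op 9: free(b) -> (freed b); heap: [0-24 FREE][25-39 ALLOC][40-49 ALLOC][50-52 FREE]
Op 10: e = malloc(9) -> e = 0; heap: [0-8 ALLOC][9-24 FREE][25-39 ALLOC][40-49 ALLOC][50-52 FREE]
Free blocks: [16 3] total_free=19 largest=16 -> 100*(19-16)/19 = 300/19 ≈ 15.789 -> rounds to 16

Answer: 16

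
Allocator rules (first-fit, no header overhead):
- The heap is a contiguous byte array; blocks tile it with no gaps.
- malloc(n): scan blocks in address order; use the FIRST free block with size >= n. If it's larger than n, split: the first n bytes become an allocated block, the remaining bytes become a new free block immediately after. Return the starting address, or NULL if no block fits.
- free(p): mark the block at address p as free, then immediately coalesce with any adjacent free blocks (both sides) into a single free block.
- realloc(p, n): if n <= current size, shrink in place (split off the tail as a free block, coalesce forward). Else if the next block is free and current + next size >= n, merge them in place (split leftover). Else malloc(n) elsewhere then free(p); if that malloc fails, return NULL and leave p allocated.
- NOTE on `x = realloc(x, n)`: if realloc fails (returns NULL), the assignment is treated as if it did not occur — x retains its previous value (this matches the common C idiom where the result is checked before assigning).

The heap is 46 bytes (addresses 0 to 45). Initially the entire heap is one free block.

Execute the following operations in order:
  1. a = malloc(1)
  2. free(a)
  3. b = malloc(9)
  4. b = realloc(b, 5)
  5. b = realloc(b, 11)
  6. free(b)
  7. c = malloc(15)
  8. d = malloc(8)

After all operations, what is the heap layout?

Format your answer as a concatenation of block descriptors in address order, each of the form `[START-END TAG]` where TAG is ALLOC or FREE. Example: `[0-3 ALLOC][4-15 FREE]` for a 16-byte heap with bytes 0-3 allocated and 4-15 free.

Op 1: a = malloc(1) -> a = 0; heap: [0-0 ALLOC][1-45 FREE]
Op 2: free(a) -> (freed a); heap: [0-45 FREE]
Op 3: b = malloc(9) -> b = 0; heap: [0-8 ALLOC][9-45 FREE]
Op 4: b = realloc(b, 5) -> b = 0; heap: [0-4 ALLOC][5-45 FREE]
Op 5: b = realloc(b, 11) -> b = 0; heap: [0-10 ALLOC][11-45 FREE]
Op 6: free(b) -> (freed b); heap: [0-45 FREE]
Op 7: c = malloc(15) -> c = 0; heap: [0-14 ALLOC][15-45 FREE]
Op 8: d = malloc(8) -> d = 15; heap: [0-14 ALLOC][15-22 ALLOC][23-45 FREE]

Answer: [0-14 ALLOC][15-22 ALLOC][23-45 FREE]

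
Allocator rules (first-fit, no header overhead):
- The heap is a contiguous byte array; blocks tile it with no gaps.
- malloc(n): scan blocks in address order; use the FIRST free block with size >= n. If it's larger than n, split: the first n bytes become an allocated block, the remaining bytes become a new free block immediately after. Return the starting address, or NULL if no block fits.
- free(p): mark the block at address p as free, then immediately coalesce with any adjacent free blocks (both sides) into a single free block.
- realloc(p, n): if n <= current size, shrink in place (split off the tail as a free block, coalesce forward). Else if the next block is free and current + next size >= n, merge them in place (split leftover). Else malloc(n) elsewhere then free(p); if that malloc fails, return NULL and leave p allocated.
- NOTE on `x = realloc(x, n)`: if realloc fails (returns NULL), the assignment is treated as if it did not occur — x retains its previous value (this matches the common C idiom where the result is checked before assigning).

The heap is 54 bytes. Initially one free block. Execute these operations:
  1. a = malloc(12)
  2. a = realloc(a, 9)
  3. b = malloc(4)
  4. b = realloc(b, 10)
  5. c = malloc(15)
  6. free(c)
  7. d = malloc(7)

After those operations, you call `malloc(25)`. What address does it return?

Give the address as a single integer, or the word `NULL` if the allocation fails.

Answer: 26

Derivation:
Op 1: a = malloc(12) -> a = 0; heap: [0-11 ALLOC][12-53 FREE]
Op 2: a = realloc(a, 9) -> a = 0; heap: [0-8 ALLOC][9-53 FREE]
Op 3: b = malloc(4) -> b = 9; heap: [0-8 ALLOC][9-12 ALLOC][13-53 FREE]
Op 4: b = realloc(b, 10) -> b = 9; heap: [0-8 ALLOC][9-18 ALLOC][19-53 FREE]
Op 5: c = malloc(15) -> c = 19; heap: [0-8 ALLOC][9-18 ALLOC][19-33 ALLOC][34-53 FREE]
Op 6: free(c) -> (freed c); heap: [0-8 ALLOC][9-18 ALLOC][19-53 FREE]
Op 7: d = malloc(7) -> d = 19; heap: [0-8 ALLOC][9-18 ALLOC][19-25 ALLOC][26-53 FREE]
malloc(25): first-fit scan over [0-8 ALLOC][9-18 ALLOC][19-25 ALLOC][26-53 FREE] -> 26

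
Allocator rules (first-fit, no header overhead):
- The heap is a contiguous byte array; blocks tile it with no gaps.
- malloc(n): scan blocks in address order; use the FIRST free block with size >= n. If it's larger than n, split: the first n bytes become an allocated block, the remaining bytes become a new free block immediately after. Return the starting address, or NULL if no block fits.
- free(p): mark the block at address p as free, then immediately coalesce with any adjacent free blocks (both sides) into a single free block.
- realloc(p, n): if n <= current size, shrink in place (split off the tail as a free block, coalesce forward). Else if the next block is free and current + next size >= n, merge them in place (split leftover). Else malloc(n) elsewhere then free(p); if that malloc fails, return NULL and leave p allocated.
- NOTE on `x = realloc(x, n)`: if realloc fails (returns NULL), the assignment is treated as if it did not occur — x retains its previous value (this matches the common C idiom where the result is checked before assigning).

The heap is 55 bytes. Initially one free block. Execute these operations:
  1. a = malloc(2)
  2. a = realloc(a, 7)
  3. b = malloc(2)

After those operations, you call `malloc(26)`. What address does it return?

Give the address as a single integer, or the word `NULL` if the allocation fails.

Answer: 9

Derivation:
Op 1: a = malloc(2) -> a = 0; heap: [0-1 ALLOC][2-54 FREE]
Op 2: a = realloc(a, 7) -> a = 0; heap: [0-6 ALLOC][7-54 FREE]
Op 3: b = malloc(2) -> b = 7; heap: [0-6 ALLOC][7-8 ALLOC][9-54 FREE]
malloc(26): first-fit scan over [0-6 ALLOC][7-8 ALLOC][9-54 FREE] -> 9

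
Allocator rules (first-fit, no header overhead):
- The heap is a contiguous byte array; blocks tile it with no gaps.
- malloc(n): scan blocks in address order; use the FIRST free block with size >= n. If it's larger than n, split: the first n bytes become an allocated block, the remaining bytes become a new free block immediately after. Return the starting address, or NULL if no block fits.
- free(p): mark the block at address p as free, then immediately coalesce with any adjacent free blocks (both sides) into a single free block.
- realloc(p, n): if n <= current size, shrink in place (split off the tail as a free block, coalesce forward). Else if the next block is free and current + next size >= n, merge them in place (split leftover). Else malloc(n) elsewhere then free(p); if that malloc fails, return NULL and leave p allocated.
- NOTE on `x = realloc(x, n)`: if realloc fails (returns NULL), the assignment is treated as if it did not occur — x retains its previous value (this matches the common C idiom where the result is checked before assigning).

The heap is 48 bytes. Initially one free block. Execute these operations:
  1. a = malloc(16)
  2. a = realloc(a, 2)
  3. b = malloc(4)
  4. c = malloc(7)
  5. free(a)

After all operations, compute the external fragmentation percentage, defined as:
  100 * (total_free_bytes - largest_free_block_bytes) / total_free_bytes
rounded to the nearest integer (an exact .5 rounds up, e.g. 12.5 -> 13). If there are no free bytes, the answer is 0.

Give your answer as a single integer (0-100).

Op 1: a = malloc(16) -> a = 0; heap: [0-15 ALLOC][16-47 FREE]
Op 2: a = realloc(a, 2) -> a = 0; heap: [0-1 ALLOC][2-47 FREE]
Op 3: b = malloc(4) -> b = 2; heap: [0-1 ALLOC][2-5 ALLOC][6-47 FREE]
Op 4: c = malloc(7) -> c = 6; heap: [0-1 ALLOC][2-5 ALLOC][6-12 ALLOC][13-47 FREE]
Op 5: free(a) -> (freed a); heap: [0-1 FREE][2-5 ALLOC][6-12 ALLOC][13-47 FREE]
Free blocks: [2 35] total_free=37 largest=35 -> 100*(37-35)/37 = 200/37 ≈ 5.405 -> rounds to 5

Answer: 5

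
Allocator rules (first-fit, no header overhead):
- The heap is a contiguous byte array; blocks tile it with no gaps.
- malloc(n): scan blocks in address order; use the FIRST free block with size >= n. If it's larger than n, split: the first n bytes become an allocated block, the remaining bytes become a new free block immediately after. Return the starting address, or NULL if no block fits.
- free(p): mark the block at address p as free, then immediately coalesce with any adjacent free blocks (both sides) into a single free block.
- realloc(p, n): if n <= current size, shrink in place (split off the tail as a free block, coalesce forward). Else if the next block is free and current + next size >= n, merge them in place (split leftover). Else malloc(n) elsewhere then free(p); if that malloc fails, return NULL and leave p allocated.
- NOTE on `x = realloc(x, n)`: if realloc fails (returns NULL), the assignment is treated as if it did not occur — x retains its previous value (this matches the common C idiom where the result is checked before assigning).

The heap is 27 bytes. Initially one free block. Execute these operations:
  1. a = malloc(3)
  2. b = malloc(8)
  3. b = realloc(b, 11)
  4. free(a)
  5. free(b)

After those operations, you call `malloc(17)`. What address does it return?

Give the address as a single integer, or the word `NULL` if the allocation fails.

Op 1: a = malloc(3) -> a = 0; heap: [0-2 ALLOC][3-26 FREE]
Op 2: b = malloc(8) -> b = 3; heap: [0-2 ALLOC][3-10 ALLOC][11-26 FREE]
Op 3: b = realloc(b, 11) -> b = 3; heap: [0-2 ALLOC][3-13 ALLOC][14-26 FREE]
Op 4: free(a) -> (freed a); heap: [0-2 FREE][3-13 ALLOC][14-26 FREE]
Op 5: free(b) -> (freed b); heap: [0-26 FREE]
malloc(17): first-fit scan over [0-26 FREE] -> 0

Answer: 0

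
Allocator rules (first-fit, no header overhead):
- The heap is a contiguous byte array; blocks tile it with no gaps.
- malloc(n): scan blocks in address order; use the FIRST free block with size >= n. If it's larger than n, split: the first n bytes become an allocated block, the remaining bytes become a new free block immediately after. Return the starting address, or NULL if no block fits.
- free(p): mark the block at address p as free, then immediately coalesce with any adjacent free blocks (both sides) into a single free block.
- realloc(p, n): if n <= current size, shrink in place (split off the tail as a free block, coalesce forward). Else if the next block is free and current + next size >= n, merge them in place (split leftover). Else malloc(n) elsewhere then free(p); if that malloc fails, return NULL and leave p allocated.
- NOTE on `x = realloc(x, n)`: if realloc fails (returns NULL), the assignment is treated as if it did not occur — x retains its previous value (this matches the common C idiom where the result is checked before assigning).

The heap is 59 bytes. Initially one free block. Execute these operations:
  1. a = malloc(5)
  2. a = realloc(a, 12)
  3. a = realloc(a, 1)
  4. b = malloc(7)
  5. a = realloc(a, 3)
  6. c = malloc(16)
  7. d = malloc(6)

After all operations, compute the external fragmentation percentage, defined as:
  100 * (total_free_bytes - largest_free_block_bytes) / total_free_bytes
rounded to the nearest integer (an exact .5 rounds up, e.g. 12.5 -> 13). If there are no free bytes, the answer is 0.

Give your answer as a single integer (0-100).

Answer: 4

Derivation:
Op 1: a = malloc(5) -> a = 0; heap: [0-4 ALLOC][5-58 FREE]
Op 2: a = realloc(a, 12) -> a = 0; heap: [0-11 ALLOC][12-58 FREE]
Op 3: a = realloc(a, 1) -> a = 0; heap: [0-0 ALLOC][1-58 FREE]
Op 4: b = malloc(7) -> b = 1; heap: [0-0 ALLOC][1-7 ALLOC][8-58 FREE]
Op 5: a = realloc(a, 3) -> a = 8; heap: [0-0 FREE][1-7 ALLOC][8-10 ALLOC][11-58 FREE]
Op 6: c = malloc(16) -> c = 11; heap: [0-0 FREE][1-7 ALLOC][8-10 ALLOC][11-26 ALLOC][27-58 FREE]
Op 7: d = malloc(6) -> d = 27; heap: [0-0 FREE][1-7 ALLOC][8-10 ALLOC][11-26 ALLOC][27-32 ALLOC][33-58 FREE]
Free blocks: [1 26] total_free=27 largest=26 -> 100*(27-26)/27 = 100/27 ≈ 3.704 -> rounds to 4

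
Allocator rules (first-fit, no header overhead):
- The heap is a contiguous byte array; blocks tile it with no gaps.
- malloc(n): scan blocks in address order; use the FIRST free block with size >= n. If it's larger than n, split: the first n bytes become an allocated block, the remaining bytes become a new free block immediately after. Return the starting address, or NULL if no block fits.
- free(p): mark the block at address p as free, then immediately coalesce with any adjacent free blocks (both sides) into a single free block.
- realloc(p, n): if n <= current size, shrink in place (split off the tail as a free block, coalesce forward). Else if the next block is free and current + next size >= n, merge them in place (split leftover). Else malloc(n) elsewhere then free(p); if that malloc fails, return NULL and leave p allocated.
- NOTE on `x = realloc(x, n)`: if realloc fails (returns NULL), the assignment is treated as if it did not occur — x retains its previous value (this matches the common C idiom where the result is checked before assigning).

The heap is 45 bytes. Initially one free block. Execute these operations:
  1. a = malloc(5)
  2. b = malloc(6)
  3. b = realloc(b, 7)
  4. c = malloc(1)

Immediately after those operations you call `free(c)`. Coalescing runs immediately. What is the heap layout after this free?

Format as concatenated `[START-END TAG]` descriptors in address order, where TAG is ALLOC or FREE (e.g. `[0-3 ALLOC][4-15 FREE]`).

Answer: [0-4 ALLOC][5-11 ALLOC][12-44 FREE]

Derivation:
Op 1: a = malloc(5) -> a = 0; heap: [0-4 ALLOC][5-44 FREE]
Op 2: b = malloc(6) -> b = 5; heap: [0-4 ALLOC][5-10 ALLOC][11-44 FREE]
Op 3: b = realloc(b, 7) -> b = 5; heap: [0-4 ALLOC][5-11 ALLOC][12-44 FREE]
Op 4: c = malloc(1) -> c = 12; heap: [0-4 ALLOC][5-11 ALLOC][12-12 ALLOC][13-44 FREE]
free(c): c = 12 -> block [12-12 ALLOC]; mark free, coalesce with adjacent free neighbors -> [0-4 ALLOC][5-11 ALLOC][12-44 FREE]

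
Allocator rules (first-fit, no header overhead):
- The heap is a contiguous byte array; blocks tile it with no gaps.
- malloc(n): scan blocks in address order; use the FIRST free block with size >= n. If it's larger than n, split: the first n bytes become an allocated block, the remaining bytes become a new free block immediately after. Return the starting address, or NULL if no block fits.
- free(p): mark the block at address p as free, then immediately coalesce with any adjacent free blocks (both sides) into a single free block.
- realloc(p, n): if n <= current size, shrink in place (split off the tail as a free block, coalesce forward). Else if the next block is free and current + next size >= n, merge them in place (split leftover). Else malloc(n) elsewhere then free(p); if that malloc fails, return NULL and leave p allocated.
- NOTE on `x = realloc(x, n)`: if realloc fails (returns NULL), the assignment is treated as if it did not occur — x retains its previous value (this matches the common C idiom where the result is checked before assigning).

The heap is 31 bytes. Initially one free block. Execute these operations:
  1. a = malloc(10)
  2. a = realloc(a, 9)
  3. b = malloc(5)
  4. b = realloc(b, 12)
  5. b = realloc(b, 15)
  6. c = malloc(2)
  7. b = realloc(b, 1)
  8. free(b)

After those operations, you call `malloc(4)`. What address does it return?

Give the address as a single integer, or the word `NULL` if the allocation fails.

Op 1: a = malloc(10) -> a = 0; heap: [0-9 ALLOC][10-30 FREE]
Op 2: a = realloc(a, 9) -> a = 0; heap: [0-8 ALLOC][9-30 FREE]
Op 3: b = malloc(5) -> b = 9; heap: [0-8 ALLOC][9-13 ALLOC][14-30 FREE]
Op 4: b = realloc(b, 12) -> b = 9; heap: [0-8 ALLOC][9-20 ALLOC][21-30 FREE]
Op 5: b = realloc(b, 15) -> b = 9; heap: [0-8 ALLOC][9-23 ALLOC][24-30 FREE]
Op 6: c = malloc(2) -> c = 24; heap: [0-8 ALLOC][9-23 ALLOC][24-25 ALLOC][26-30 FREE]
Op 7: b = realloc(b, 1) -> b = 9; heap: [0-8 ALLOC][9-9 ALLOC][10-23 FREE][24-25 ALLOC][26-30 FREE]
Op 8: free(b) -> (freed b); heap: [0-8 ALLOC][9-23 FREE][24-25 ALLOC][26-30 FREE]
malloc(4): first-fit scan over [0-8 ALLOC][9-23 FREE][24-25 ALLOC][26-30 FREE] -> 9

Answer: 9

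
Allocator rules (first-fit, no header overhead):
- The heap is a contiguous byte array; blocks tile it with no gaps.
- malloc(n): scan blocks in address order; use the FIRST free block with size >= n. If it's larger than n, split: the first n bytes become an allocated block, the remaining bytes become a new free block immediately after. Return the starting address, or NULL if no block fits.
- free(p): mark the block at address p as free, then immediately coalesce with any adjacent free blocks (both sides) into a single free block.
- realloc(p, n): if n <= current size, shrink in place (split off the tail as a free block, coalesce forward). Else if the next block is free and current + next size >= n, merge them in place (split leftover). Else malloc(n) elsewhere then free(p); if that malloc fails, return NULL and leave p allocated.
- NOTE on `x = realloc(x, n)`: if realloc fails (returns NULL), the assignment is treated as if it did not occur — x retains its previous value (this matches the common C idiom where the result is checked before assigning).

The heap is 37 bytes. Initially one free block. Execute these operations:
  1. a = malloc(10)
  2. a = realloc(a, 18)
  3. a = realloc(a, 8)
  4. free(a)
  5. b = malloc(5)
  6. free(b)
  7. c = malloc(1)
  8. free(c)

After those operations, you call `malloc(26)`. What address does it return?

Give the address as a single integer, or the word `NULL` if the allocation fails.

Answer: 0

Derivation:
Op 1: a = malloc(10) -> a = 0; heap: [0-9 ALLOC][10-36 FREE]
Op 2: a = realloc(a, 18) -> a = 0; heap: [0-17 ALLOC][18-36 FREE]
Op 3: a = realloc(a, 8) -> a = 0; heap: [0-7 ALLOC][8-36 FREE]
Op 4: free(a) -> (freed a); heap: [0-36 FREE]
Op 5: b = malloc(5) -> b = 0; heap: [0-4 ALLOC][5-36 FREE]
Op 6: free(b) -> (freed b); heap: [0-36 FREE]
Op 7: c = malloc(1) -> c = 0; heap: [0-0 ALLOC][1-36 FREE]
Op 8: free(c) -> (freed c); heap: [0-36 FREE]
malloc(26): first-fit scan over [0-36 FREE] -> 0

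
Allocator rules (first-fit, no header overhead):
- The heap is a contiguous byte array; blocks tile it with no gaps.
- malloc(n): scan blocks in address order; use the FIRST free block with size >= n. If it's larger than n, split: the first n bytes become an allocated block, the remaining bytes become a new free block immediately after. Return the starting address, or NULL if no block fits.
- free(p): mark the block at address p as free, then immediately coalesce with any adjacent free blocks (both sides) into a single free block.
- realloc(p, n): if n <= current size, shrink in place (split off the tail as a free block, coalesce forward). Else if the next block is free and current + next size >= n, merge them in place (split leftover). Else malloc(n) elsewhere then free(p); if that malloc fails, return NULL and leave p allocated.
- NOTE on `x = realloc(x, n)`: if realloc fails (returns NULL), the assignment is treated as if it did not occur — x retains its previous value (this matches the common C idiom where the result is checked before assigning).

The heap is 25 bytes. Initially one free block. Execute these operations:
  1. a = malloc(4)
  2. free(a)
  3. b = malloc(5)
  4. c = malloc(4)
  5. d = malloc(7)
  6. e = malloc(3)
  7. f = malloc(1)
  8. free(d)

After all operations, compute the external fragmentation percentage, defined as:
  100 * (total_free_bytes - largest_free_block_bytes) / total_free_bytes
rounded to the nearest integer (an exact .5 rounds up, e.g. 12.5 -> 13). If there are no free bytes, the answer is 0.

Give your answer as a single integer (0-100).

Answer: 42

Derivation:
Op 1: a = malloc(4) -> a = 0; heap: [0-3 ALLOC][4-24 FREE]
Op 2: free(a) -> (freed a); heap: [0-24 FREE]
Op 3: b = malloc(5) -> b = 0; heap: [0-4 ALLOC][5-24 FREE]
Op 4: c = malloc(4) -> c = 5; heap: [0-4 ALLOC][5-8 ALLOC][9-24 FREE]
Op 5: d = malloc(7) -> d = 9; heap: [0-4 ALLOC][5-8 ALLOC][9-15 ALLOC][16-24 FREE]
Op 6: e = malloc(3) -> e = 16; heap: [0-4 ALLOC][5-8 ALLOC][9-15 ALLOC][16-18 ALLOC][19-24 FREE]
Op 7: f = malloc(1) -> f = 19; heap: [0-4 ALLOC][5-8 ALLOC][9-15 ALLOC][16-18 ALLOC][19-19 ALLOC][20-24 FREE]
Op 8: free(d) -> (freed d); heap: [0-4 ALLOC][5-8 ALLOC][9-15 FREE][16-18 ALLOC][19-19 ALLOC][20-24 FREE]
Free blocks: [7 5] total_free=12 largest=7 -> 100*(12-7)/12 = 500/12 ≈ 41.667 -> rounds to 42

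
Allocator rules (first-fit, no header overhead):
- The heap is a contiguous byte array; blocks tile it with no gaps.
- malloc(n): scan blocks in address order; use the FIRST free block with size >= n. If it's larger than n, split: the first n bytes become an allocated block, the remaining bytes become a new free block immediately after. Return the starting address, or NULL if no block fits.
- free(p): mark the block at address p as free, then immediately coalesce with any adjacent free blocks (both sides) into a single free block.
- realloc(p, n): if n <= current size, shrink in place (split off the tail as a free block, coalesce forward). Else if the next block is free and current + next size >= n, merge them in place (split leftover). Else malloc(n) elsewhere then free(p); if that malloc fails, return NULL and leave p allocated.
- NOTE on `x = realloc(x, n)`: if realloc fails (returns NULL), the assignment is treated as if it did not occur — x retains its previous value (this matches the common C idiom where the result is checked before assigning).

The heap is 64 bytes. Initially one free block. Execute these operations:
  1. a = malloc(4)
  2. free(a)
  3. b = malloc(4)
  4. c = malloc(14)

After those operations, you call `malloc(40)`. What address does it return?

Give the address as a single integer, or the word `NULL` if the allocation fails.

Op 1: a = malloc(4) -> a = 0; heap: [0-3 ALLOC][4-63 FREE]
Op 2: free(a) -> (freed a); heap: [0-63 FREE]
Op 3: b = malloc(4) -> b = 0; heap: [0-3 ALLOC][4-63 FREE]
Op 4: c = malloc(14) -> c = 4; heap: [0-3 ALLOC][4-17 ALLOC][18-63 FREE]
malloc(40): first-fit scan over [0-3 ALLOC][4-17 ALLOC][18-63 FREE] -> 18

Answer: 18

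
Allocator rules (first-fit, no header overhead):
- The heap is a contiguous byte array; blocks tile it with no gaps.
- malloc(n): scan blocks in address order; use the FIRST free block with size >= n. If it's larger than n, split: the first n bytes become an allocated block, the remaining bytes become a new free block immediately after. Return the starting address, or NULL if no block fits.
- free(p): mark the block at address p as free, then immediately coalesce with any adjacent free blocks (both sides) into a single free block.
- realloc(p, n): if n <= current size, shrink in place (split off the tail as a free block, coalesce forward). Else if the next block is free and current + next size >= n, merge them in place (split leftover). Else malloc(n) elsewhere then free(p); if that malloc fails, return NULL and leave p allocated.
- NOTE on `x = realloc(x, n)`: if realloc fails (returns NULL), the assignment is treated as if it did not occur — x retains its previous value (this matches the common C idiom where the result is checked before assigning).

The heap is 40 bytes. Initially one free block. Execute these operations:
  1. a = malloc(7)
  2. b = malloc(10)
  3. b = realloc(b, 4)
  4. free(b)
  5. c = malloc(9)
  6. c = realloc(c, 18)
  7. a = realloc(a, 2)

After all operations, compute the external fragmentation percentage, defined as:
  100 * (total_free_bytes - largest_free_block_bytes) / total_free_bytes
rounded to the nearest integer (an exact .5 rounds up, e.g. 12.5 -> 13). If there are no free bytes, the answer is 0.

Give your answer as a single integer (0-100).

Answer: 25

Derivation:
Op 1: a = malloc(7) -> a = 0; heap: [0-6 ALLOC][7-39 FREE]
Op 2: b = malloc(10) -> b = 7; heap: [0-6 ALLOC][7-16 ALLOC][17-39 FREE]
Op 3: b = realloc(b, 4) -> b = 7; heap: [0-6 ALLOC][7-10 ALLOC][11-39 FREE]
Op 4: free(b) -> (freed b); heap: [0-6 ALLOC][7-39 FREE]
Op 5: c = malloc(9) -> c = 7; heap: [0-6 ALLOC][7-15 ALLOC][16-39 FREE]
Op 6: c = realloc(c, 18) -> c = 7; heap: [0-6 ALLOC][7-24 ALLOC][25-39 FREE]
Op 7: a = realloc(a, 2) -> a = 0; heap: [0-1 ALLOC][2-6 FREE][7-24 ALLOC][25-39 FREE]
Free blocks: [5 15] total_free=20 largest=15 -> 100*(20-15)/20 = 500/20 = 25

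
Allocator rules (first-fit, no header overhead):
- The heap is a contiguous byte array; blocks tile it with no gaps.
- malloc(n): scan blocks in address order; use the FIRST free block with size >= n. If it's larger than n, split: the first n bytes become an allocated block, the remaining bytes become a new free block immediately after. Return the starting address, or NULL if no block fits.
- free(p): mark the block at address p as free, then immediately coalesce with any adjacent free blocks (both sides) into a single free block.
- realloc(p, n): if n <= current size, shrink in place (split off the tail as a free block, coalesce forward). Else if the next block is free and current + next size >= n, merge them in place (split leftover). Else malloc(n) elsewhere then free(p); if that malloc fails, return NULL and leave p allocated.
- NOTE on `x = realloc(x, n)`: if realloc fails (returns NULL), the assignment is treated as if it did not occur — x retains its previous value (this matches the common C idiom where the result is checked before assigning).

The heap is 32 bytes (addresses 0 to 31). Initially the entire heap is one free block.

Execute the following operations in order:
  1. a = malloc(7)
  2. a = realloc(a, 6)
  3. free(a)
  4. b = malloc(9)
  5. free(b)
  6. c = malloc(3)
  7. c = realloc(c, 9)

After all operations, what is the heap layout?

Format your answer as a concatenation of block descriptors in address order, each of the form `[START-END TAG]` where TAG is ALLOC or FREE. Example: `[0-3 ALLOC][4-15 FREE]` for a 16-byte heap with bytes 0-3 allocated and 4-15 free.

Op 1: a = malloc(7) -> a = 0; heap: [0-6 ALLOC][7-31 FREE]
Op 2: a = realloc(a, 6) -> a = 0; heap: [0-5 ALLOC][6-31 FREE]
Op 3: free(a) -> (freed a); heap: [0-31 FREE]
Op 4: b = malloc(9) -> b = 0; heap: [0-8 ALLOC][9-31 FREE]
Op 5: free(b) -> (freed b); heap: [0-31 FREE]
Op 6: c = malloc(3) -> c = 0; heap: [0-2 ALLOC][3-31 FREE]
Op 7: c = realloc(c, 9) -> c = 0; heap: [0-8 ALLOC][9-31 FREE]

Answer: [0-8 ALLOC][9-31 FREE]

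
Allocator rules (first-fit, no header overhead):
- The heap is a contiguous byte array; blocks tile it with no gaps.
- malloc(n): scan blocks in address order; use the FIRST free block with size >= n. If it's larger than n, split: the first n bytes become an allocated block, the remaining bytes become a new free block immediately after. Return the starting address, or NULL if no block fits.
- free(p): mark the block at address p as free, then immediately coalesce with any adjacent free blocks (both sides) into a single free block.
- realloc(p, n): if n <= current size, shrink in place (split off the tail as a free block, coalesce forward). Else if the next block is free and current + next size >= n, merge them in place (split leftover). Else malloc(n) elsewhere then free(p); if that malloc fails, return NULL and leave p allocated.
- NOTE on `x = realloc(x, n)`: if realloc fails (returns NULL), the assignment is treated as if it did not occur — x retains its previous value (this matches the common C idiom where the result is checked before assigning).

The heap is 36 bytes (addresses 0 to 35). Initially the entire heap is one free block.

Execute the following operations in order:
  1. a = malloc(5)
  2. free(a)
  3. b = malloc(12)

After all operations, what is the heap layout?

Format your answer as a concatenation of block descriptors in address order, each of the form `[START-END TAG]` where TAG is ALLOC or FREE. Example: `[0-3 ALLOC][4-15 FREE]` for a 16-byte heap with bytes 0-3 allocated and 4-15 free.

Op 1: a = malloc(5) -> a = 0; heap: [0-4 ALLOC][5-35 FREE]
Op 2: free(a) -> (freed a); heap: [0-35 FREE]
Op 3: b = malloc(12) -> b = 0; heap: [0-11 ALLOC][12-35 FREE]

Answer: [0-11 ALLOC][12-35 FREE]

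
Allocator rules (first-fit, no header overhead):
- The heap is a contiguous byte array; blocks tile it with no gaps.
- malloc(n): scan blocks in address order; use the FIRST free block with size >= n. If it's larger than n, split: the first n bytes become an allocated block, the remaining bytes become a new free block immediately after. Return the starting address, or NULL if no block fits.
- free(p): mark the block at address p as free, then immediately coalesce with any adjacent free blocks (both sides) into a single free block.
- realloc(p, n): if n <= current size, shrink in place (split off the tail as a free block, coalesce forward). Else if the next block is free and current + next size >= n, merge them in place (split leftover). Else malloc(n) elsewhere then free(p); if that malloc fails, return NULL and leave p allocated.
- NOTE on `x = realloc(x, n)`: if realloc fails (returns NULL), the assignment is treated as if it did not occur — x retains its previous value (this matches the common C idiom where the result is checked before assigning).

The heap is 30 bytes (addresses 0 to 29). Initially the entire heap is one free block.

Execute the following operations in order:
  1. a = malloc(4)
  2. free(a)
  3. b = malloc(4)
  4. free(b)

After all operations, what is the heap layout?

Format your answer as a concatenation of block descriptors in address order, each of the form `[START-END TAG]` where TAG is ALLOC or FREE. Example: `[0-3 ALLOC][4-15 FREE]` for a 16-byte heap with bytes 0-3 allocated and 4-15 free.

Answer: [0-29 FREE]

Derivation:
Op 1: a = malloc(4) -> a = 0; heap: [0-3 ALLOC][4-29 FREE]
Op 2: free(a) -> (freed a); heap: [0-29 FREE]
Op 3: b = malloc(4) -> b = 0; heap: [0-3 ALLOC][4-29 FREE]
Op 4: free(b) -> (freed b); heap: [0-29 FREE]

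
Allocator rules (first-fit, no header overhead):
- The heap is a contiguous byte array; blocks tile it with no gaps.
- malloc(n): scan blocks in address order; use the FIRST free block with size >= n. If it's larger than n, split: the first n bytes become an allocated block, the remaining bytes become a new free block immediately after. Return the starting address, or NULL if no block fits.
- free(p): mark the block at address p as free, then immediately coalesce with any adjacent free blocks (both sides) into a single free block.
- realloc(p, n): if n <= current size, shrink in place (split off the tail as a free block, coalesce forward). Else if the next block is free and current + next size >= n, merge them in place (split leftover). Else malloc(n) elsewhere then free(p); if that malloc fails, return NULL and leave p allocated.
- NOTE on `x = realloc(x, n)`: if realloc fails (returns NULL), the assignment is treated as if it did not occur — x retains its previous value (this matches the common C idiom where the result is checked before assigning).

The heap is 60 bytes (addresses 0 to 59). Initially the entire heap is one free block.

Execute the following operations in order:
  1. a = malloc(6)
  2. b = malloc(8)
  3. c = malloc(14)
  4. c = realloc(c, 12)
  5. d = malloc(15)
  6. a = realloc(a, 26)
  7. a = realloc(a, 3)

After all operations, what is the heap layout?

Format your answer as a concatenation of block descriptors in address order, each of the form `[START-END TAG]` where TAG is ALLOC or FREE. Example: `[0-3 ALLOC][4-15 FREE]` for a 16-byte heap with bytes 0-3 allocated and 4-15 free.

Op 1: a = malloc(6) -> a = 0; heap: [0-5 ALLOC][6-59 FREE]
Op 2: b = malloc(8) -> b = 6; heap: [0-5 ALLOC][6-13 ALLOC][14-59 FREE]
Op 3: c = malloc(14) -> c = 14; heap: [0-5 ALLOC][6-13 ALLOC][14-27 ALLOC][28-59 FREE]
Op 4: c = realloc(c, 12) -> c = 14; heap: [0-5 ALLOC][6-13 ALLOC][14-25 ALLOC][26-59 FREE]
Op 5: d = malloc(15) -> d = 26; heap: [0-5 ALLOC][6-13 ALLOC][14-25 ALLOC][26-40 ALLOC][41-59 FREE]
Op 6: a = realloc(a, 26) -> NULL (a unchanged); heap: [0-5 ALLOC][6-13 ALLOC][14-25 ALLOC][26-40 ALLOC][41-59 FREE]
Op 7: a = realloc(a, 3) -> a = 0; heap: [0-2 ALLOC][3-5 FREE][6-13 ALLOC][14-25 ALLOC][26-40 ALLOC][41-59 FREE]

Answer: [0-2 ALLOC][3-5 FREE][6-13 ALLOC][14-25 ALLOC][26-40 ALLOC][41-59 FREE]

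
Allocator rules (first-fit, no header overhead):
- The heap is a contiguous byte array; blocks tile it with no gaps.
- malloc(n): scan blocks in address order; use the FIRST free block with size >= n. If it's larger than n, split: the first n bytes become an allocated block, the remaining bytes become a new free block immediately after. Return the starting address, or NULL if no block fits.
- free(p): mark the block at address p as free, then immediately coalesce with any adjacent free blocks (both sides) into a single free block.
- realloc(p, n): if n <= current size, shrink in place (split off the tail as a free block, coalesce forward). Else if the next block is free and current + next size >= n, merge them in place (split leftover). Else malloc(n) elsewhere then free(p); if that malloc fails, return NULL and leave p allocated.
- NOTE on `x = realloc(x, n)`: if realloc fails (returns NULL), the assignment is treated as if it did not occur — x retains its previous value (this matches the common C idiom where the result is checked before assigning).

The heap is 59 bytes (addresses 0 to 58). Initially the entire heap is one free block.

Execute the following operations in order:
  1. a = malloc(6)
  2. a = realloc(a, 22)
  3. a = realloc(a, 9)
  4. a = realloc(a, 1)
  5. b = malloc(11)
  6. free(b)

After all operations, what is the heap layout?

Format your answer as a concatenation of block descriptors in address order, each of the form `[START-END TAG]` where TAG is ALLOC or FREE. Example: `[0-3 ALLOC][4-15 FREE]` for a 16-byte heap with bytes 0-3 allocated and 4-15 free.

Answer: [0-0 ALLOC][1-58 FREE]

Derivation:
Op 1: a = malloc(6) -> a = 0; heap: [0-5 ALLOC][6-58 FREE]
Op 2: a = realloc(a, 22) -> a = 0; heap: [0-21 ALLOC][22-58 FREE]
Op 3: a = realloc(a, 9) -> a = 0; heap: [0-8 ALLOC][9-58 FREE]
Op 4: a = realloc(a, 1) -> a = 0; heap: [0-0 ALLOC][1-58 FREE]
Op 5: b = malloc(11) -> b = 1; heap: [0-0 ALLOC][1-11 ALLOC][12-58 FREE]
Op 6: free(b) -> (freed b); heap: [0-0 ALLOC][1-58 FREE]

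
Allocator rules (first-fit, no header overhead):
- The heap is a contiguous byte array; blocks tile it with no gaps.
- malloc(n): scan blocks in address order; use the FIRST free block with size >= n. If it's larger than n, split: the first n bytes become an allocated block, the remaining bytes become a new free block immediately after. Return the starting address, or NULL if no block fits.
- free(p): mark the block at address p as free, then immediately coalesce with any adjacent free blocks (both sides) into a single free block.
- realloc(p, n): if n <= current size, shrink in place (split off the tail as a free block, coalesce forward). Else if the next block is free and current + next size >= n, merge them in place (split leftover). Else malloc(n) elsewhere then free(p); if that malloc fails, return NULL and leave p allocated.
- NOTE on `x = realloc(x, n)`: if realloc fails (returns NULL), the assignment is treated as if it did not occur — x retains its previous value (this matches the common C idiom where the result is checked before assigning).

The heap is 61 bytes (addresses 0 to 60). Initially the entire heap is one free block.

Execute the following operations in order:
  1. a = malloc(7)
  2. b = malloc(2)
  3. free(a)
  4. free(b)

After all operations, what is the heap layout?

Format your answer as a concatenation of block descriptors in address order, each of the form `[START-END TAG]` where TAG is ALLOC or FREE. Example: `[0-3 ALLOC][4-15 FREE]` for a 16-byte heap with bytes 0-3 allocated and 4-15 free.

Op 1: a = malloc(7) -> a = 0; heap: [0-6 ALLOC][7-60 FREE]
Op 2: b = malloc(2) -> b = 7; heap: [0-6 ALLOC][7-8 ALLOC][9-60 FREE]
Op 3: free(a) -> (freed a); heap: [0-6 FREE][7-8 ALLOC][9-60 FREE]
Op 4: free(b) -> (freed b); heap: [0-60 FREE]

Answer: [0-60 FREE]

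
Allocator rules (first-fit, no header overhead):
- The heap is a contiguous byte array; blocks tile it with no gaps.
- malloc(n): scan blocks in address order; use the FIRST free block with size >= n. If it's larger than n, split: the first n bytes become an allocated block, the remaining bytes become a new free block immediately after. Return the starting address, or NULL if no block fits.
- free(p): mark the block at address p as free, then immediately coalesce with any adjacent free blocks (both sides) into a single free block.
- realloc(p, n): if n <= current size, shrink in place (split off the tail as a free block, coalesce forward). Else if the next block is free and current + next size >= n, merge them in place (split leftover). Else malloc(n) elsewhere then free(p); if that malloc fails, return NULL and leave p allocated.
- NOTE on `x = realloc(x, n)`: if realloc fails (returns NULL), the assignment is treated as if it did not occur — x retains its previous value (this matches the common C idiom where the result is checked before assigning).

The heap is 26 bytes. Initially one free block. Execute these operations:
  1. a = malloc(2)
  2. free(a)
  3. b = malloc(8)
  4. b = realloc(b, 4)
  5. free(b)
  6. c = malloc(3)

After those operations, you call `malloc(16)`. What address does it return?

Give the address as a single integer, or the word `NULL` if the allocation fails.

Answer: 3

Derivation:
Op 1: a = malloc(2) -> a = 0; heap: [0-1 ALLOC][2-25 FREE]
Op 2: free(a) -> (freed a); heap: [0-25 FREE]
Op 3: b = malloc(8) -> b = 0; heap: [0-7 ALLOC][8-25 FREE]
Op 4: b = realloc(b, 4) -> b = 0; heap: [0-3 ALLOC][4-25 FREE]
Op 5: free(b) -> (freed b); heap: [0-25 FREE]
Op 6: c = malloc(3) -> c = 0; heap: [0-2 ALLOC][3-25 FREE]
malloc(16): first-fit scan over [0-2 ALLOC][3-25 FREE] -> 3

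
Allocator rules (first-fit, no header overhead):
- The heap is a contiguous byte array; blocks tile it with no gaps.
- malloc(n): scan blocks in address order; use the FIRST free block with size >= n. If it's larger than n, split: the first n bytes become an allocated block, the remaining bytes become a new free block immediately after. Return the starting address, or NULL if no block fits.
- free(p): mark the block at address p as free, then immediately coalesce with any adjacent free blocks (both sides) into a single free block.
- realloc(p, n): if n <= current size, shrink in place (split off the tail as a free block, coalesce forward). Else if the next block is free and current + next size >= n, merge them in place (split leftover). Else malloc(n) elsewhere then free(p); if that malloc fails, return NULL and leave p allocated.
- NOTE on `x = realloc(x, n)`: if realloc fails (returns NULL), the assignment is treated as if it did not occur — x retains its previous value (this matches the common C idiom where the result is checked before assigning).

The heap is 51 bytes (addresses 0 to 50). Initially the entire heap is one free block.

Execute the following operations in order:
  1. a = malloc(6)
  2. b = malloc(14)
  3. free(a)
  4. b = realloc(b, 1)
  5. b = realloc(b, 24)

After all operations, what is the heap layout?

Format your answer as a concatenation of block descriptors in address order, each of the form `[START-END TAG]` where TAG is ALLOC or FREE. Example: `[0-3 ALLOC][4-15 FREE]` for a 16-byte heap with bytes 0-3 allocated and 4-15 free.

Op 1: a = malloc(6) -> a = 0; heap: [0-5 ALLOC][6-50 FREE]
Op 2: b = malloc(14) -> b = 6; heap: [0-5 ALLOC][6-19 ALLOC][20-50 FREE]
Op 3: free(a) -> (freed a); heap: [0-5 FREE][6-19 ALLOC][20-50 FREE]
Op 4: b = realloc(b, 1) -> b = 6; heap: [0-5 FREE][6-6 ALLOC][7-50 FREE]
Op 5: b = realloc(b, 24) -> b = 6; heap: [0-5 FREE][6-29 ALLOC][30-50 FREE]

Answer: [0-5 FREE][6-29 ALLOC][30-50 FREE]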